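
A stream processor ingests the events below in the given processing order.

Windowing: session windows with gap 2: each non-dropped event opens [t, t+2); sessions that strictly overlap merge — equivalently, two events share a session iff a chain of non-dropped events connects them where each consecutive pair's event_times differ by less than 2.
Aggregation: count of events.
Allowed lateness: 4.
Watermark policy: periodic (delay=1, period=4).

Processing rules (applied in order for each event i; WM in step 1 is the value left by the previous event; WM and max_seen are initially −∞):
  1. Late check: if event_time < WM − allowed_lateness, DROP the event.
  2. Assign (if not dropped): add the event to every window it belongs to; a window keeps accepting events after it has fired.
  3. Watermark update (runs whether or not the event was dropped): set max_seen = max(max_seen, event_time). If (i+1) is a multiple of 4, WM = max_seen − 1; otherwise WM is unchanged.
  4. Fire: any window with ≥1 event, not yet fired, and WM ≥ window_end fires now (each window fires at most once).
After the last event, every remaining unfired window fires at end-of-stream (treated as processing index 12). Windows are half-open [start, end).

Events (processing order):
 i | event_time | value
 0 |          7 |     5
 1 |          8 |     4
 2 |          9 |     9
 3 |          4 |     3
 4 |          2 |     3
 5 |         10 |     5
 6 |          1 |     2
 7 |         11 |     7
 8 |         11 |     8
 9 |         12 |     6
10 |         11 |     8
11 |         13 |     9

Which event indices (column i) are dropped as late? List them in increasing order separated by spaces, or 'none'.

4 6

i=0 t=7 v=5: → [7,9); WM=−∞
i=1 t=8 v=4: → [7,10); WM=−∞
i=2 t=9 v=9: → [7,11); WM=−∞
i=3 t=4 v=3: → [4,6); WM=8
i=4 t=2 v=3: DROP (t<8-4); WM=8
i=5 t=10 v=5: → [7,12); WM=8
i=6 t=1 v=2: DROP (t<8-4); WM=8
i=7 t=11 v=7: → [7,13); WM=10
i=8 t=11 v=8: → [7,13); WM=10
i=9 t=12 v=6: → [7,14); WM=10
i=10 t=11 v=8: → [7,14); WM=10
i=11 t=13 v=9: → [7,15); WM=12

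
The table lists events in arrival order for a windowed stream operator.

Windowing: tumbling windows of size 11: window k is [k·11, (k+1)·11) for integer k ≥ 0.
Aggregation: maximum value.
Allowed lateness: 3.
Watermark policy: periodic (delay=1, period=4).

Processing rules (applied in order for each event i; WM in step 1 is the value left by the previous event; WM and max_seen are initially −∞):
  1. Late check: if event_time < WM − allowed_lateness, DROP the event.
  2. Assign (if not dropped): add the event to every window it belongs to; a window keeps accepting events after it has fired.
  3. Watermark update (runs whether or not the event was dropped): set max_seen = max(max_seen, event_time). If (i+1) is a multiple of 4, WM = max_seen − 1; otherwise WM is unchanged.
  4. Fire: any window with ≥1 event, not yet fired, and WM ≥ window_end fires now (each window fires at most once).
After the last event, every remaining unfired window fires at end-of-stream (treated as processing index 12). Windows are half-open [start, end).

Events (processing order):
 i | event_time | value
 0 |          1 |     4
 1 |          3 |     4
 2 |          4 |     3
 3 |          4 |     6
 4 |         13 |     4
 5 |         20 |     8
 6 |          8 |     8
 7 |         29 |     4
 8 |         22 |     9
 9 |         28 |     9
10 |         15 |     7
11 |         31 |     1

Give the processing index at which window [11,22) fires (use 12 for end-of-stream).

7

i=0 t=1 v=4: → [0,11); WM=−∞
i=1 t=3 v=4: → [0,11); WM=−∞
i=2 t=4 v=3: → [0,11); WM=−∞
i=3 t=4 v=6: → [0,11); WM=3
i=4 t=13 v=4: → [11,22); WM=3
i=5 t=20 v=8: → [11,22); WM=3
i=6 t=8 v=8: → [0,11); WM=3
i=7 t=29 v=4: → [22,33); WM=28; [0,11) fires=8 [11,22) fires=8
i=8 t=22 v=9: DROP (t<28-3); WM=28
i=9 t=28 v=9: → [22,33); WM=28
i=10 t=15 v=7: DROP (t<28-3); WM=28
i=11 t=31 v=1: → [22,33); WM=30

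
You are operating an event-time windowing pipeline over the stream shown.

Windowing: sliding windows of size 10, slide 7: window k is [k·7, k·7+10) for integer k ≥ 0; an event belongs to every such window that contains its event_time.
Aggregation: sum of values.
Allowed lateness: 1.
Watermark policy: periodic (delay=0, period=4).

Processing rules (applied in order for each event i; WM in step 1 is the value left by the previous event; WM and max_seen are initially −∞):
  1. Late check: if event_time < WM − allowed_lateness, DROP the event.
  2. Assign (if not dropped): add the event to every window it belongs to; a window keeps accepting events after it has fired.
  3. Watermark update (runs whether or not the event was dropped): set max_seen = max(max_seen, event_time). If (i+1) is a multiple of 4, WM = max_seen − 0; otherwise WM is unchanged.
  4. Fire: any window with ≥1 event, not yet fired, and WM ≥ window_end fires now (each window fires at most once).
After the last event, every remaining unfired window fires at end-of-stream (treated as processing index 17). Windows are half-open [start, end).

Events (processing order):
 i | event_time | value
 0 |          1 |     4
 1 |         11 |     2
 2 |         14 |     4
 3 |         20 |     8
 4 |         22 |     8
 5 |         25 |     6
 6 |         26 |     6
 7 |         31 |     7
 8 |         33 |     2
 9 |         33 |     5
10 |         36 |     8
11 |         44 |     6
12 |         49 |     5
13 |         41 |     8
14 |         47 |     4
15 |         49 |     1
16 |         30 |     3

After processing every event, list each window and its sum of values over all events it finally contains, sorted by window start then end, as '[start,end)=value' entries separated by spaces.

i=0 t=1 v=4: → [0,10); WM=−∞
i=1 t=11 v=2: → [7,17); WM=−∞
i=2 t=14 v=4: → [14,24),[7,17); WM=−∞
i=3 t=20 v=8: → [14,24); WM=20; [0,10) fires=4 [7,17) fires=6
i=4 t=22 v=8: → [21,31),[14,24); WM=20
i=5 t=25 v=6: → [21,31); WM=20
i=6 t=26 v=6: → [21,31); WM=20
i=7 t=31 v=7: → [28,38); WM=31; [14,24) fires=20 [21,31) fires=20
i=8 t=33 v=2: → [28,38); WM=31
i=9 t=33 v=5: → [28,38); WM=31
i=10 t=36 v=8: → [35,45),[28,38); WM=31
i=11 t=44 v=6: → [42,52),[35,45); WM=44; [28,38) fires=22
i=12 t=49 v=5: → [49,59),[42,52); WM=44
i=13 t=41 v=8: DROP (t<44-1); WM=44
i=14 t=47 v=4: → [42,52); WM=44
i=15 t=49 v=1: → [49,59),[42,52); WM=49; [35,45) fires=14
i=16 t=30 v=3: DROP (t<49-1); WM=49

[0,10)=4 [7,17)=6 [14,24)=20 [21,31)=20 [28,38)=22 [35,45)=14 [42,52)=16 [49,59)=6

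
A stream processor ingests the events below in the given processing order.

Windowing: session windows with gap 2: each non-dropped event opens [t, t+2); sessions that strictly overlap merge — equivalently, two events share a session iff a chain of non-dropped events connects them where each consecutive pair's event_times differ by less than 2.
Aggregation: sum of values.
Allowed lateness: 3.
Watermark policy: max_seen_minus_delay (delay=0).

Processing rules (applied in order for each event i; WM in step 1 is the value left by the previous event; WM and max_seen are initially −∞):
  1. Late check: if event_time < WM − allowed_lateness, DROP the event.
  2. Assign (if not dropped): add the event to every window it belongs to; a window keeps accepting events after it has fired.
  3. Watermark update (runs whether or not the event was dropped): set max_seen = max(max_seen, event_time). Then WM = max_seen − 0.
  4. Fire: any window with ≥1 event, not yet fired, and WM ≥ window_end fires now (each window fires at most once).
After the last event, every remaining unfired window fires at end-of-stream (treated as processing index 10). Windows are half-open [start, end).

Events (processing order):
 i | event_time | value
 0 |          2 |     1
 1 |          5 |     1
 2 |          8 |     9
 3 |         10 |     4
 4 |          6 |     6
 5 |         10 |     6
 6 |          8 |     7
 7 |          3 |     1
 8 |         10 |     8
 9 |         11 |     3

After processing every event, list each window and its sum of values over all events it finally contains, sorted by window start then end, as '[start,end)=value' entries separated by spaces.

i=0 t=2 v=1: → [2,4); WM=2
i=1 t=5 v=1: → [5,7); WM=5
i=2 t=8 v=9: → [8,10); WM=8
i=3 t=10 v=4: → [10,12); WM=10
i=4 t=6 v=6: DROP (t<10-3); WM=10
i=5 t=10 v=6: → [10,12); WM=10
i=6 t=8 v=7: → [8,10); WM=10
i=7 t=3 v=1: DROP (t<10-3); WM=10
i=8 t=10 v=8: → [10,12); WM=10
i=9 t=11 v=3: → [10,13); WM=11

[2,4)=1 [5,7)=1 [8,10)=16 [10,13)=21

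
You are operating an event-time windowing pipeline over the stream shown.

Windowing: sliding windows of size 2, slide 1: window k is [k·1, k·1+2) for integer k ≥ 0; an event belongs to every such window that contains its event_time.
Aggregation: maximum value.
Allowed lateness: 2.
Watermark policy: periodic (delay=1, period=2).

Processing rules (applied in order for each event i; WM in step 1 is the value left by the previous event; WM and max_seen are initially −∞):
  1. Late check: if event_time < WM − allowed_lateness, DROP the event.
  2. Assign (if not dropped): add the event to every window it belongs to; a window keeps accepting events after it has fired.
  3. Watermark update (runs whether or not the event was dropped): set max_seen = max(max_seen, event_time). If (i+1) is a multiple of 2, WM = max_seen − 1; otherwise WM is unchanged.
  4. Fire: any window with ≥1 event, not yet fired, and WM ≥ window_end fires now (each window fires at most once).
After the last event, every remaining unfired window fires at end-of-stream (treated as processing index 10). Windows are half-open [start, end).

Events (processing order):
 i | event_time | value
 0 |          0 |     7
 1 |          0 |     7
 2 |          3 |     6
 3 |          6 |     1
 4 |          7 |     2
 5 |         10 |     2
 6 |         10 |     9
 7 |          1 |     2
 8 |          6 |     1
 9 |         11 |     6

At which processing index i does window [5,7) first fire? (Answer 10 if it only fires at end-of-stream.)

5

i=0 t=0 v=7: → [0,2); WM=−∞
i=1 t=0 v=7: → [0,2); WM=-1
i=2 t=3 v=6: → [3,5),[2,4); WM=-1
i=3 t=6 v=1: → [6,8),[5,7); WM=5; [0,2) fires=7 [2,4) fires=6 [3,5) fires=6
i=4 t=7 v=2: → [7,9),[6,8); WM=5
i=5 t=10 v=2: → [10,12),[9,11); WM=9; [5,7) fires=1 [6,8) fires=2 [7,9) fires=2
i=6 t=10 v=9: → [10,12),[9,11); WM=9
i=7 t=1 v=2: DROP (t<9-2); WM=9
i=8 t=6 v=1: DROP (t<9-2); WM=9
i=9 t=11 v=6: → [11,13),[10,12); WM=10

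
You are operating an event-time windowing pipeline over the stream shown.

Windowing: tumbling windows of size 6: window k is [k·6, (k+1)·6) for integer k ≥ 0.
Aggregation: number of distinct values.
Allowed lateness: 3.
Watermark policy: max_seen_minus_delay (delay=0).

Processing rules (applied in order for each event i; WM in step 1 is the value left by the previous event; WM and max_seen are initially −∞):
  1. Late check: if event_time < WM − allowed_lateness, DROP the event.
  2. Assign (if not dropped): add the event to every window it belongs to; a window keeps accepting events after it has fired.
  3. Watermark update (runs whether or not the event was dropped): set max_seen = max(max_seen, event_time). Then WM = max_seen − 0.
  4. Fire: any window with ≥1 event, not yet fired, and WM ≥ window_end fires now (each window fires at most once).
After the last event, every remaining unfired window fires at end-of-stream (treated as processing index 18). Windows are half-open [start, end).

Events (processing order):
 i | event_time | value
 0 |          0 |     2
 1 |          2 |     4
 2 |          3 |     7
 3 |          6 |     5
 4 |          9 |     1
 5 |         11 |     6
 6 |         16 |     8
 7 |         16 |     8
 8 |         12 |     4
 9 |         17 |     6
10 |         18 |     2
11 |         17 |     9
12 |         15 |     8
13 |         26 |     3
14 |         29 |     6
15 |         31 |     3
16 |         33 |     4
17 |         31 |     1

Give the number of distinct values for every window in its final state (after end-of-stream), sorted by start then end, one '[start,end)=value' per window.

i=0 t=0 v=2: → [0,6); WM=0
i=1 t=2 v=4: → [0,6); WM=2
i=2 t=3 v=7: → [0,6); WM=3
i=3 t=6 v=5: → [6,12); WM=6; [0,6) fires=3
i=4 t=9 v=1: → [6,12); WM=9
i=5 t=11 v=6: → [6,12); WM=11
i=6 t=16 v=8: → [12,18); WM=16; [6,12) fires=3
i=7 t=16 v=8: → [12,18); WM=16
i=8 t=12 v=4: DROP (t<16-3); WM=16
i=9 t=17 v=6: → [12,18); WM=17
i=10 t=18 v=2: → [18,24); WM=18; [12,18) fires=2
i=11 t=17 v=9: → [12,18); WM=18
i=12 t=15 v=8: → [12,18); WM=18
i=13 t=26 v=3: → [24,30); WM=26; [18,24) fires=1
i=14 t=29 v=6: → [24,30); WM=29
i=15 t=31 v=3: → [30,36); WM=31; [24,30) fires=2
i=16 t=33 v=4: → [30,36); WM=33
i=17 t=31 v=1: → [30,36); WM=33

[0,6)=3 [6,12)=3 [12,18)=3 [18,24)=1 [24,30)=2 [30,36)=3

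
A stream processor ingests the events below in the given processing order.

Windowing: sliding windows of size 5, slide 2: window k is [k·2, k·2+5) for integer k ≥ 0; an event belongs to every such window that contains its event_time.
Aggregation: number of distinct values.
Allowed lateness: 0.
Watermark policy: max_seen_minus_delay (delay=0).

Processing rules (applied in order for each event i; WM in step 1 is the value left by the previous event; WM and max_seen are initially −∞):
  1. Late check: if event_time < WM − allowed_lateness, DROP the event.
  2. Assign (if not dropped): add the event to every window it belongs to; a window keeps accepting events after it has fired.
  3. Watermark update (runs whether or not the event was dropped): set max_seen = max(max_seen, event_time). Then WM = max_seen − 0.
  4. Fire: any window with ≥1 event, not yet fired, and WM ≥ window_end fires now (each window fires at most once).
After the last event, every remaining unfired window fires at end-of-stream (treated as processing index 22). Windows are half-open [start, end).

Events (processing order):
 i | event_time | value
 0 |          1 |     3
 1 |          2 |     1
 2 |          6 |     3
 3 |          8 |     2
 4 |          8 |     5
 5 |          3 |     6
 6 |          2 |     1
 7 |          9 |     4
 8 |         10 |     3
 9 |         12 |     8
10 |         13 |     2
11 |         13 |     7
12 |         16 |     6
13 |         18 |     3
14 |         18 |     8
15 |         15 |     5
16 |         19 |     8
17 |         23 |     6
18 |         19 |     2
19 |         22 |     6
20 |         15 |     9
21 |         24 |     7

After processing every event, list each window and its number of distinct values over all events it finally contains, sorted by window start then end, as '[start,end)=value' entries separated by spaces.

[0,5)=2 [2,7)=2 [4,9)=3 [6,11)=4 [8,13)=5 [10,15)=4 [12,17)=4 [14,19)=3 [16,21)=3 [18,23)=2 [20,25)=2 [22,27)=2 [24,29)=1

i=0 t=1 v=3: → [0,5); WM=1
i=1 t=2 v=1: → [2,7),[0,5); WM=2
i=2 t=6 v=3: → [6,11),[4,9),[2,7); WM=6; [0,5) fires=2
i=3 t=8 v=2: → [8,13),[6,11),[4,9); WM=8; [2,7) fires=2
i=4 t=8 v=5: → [8,13),[6,11),[4,9); WM=8
i=5 t=3 v=6: DROP (t<8-0); WM=8
i=6 t=2 v=1: DROP (t<8-0); WM=8
i=7 t=9 v=4: → [8,13),[6,11); WM=9; [4,9) fires=3
i=8 t=10 v=3: → [10,15),[8,13),[6,11); WM=10
i=9 t=12 v=8: → [12,17),[10,15),[8,13); WM=12; [6,11) fires=4
i=10 t=13 v=2: → [12,17),[10,15); WM=13; [8,13) fires=5
i=11 t=13 v=7: → [12,17),[10,15); WM=13
i=12 t=16 v=6: → [16,21),[14,19),[12,17); WM=16; [10,15) fires=4
i=13 t=18 v=3: → [18,23),[16,21),[14,19); WM=18; [12,17) fires=4
i=14 t=18 v=8: → [18,23),[16,21),[14,19); WM=18
i=15 t=15 v=5: DROP (t<18-0); WM=18
i=16 t=19 v=8: → [18,23),[16,21); WM=19; [14,19) fires=3
i=17 t=23 v=6: → [22,27),[20,25); WM=23; [16,21) fires=3 [18,23) fires=2
i=18 t=19 v=2: DROP (t<23-0); WM=23
i=19 t=22 v=6: DROP (t<23-0); WM=23
i=20 t=15 v=9: DROP (t<23-0); WM=23
i=21 t=24 v=7: → [24,29),[22,27),[20,25); WM=24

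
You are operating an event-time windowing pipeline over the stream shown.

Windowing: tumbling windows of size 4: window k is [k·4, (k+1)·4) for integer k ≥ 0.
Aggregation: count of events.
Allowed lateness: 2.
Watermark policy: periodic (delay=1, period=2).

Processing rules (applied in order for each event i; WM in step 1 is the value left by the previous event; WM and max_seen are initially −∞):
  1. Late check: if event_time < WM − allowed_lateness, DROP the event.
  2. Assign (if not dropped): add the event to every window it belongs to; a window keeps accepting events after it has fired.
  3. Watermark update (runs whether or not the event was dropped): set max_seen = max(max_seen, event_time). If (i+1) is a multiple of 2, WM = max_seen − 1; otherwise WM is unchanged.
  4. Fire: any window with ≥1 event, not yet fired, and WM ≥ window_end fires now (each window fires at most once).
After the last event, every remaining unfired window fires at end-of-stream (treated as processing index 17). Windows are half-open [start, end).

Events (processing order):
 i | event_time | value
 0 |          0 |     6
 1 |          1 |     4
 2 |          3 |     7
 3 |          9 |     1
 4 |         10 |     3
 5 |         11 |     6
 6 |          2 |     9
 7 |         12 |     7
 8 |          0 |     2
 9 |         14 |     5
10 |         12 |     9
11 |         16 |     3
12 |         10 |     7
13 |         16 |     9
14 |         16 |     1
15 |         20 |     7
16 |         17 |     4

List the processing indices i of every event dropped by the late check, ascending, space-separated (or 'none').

i=0 t=0 v=6: → [0,4); WM=−∞
i=1 t=1 v=4: → [0,4); WM=0
i=2 t=3 v=7: → [0,4); WM=0
i=3 t=9 v=1: → [8,12); WM=8; [0,4) fires=3
i=4 t=10 v=3: → [8,12); WM=8
i=5 t=11 v=6: → [8,12); WM=10
i=6 t=2 v=9: DROP (t<10-2); WM=10
i=7 t=12 v=7: → [12,16); WM=11
i=8 t=0 v=2: DROP (t<11-2); WM=11
i=9 t=14 v=5: → [12,16); WM=13; [8,12) fires=3
i=10 t=12 v=9: → [12,16); WM=13
i=11 t=16 v=3: → [16,20); WM=15
i=12 t=10 v=7: DROP (t<15-2); WM=15
i=13 t=16 v=9: → [16,20); WM=15
i=14 t=16 v=1: → [16,20); WM=15
i=15 t=20 v=7: → [20,24); WM=19; [12,16) fires=3
i=16 t=17 v=4: → [16,20); WM=19

6 8 12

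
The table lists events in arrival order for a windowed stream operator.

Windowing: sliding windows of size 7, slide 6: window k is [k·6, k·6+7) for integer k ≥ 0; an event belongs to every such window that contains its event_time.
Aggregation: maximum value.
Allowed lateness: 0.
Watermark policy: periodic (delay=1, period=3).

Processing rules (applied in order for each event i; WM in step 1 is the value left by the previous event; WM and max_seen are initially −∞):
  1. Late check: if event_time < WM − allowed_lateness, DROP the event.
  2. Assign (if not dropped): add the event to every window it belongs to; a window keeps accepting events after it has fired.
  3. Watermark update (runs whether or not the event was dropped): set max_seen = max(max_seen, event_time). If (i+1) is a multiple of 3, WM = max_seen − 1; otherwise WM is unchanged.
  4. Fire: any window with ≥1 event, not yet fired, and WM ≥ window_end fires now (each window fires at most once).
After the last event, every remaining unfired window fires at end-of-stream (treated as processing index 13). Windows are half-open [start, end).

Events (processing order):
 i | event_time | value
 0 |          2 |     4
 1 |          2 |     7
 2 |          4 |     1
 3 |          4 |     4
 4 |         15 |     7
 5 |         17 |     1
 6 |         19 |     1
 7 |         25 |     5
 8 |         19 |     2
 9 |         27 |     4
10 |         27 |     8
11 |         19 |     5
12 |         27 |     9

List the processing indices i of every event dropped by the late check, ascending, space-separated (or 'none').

i=0 t=2 v=4: → [0,7); WM=−∞
i=1 t=2 v=7: → [0,7); WM=−∞
i=2 t=4 v=1: → [0,7); WM=3
i=3 t=4 v=4: → [0,7); WM=3
i=4 t=15 v=7: → [12,19); WM=3
i=5 t=17 v=1: → [12,19); WM=16; [0,7) fires=7
i=6 t=19 v=1: → [18,25); WM=16
i=7 t=25 v=5: → [24,31); WM=16
i=8 t=19 v=2: → [18,25); WM=24; [12,19) fires=7
i=9 t=27 v=4: → [24,31); WM=24
i=10 t=27 v=8: → [24,31); WM=24
i=11 t=19 v=5: DROP (t<24-0); WM=26; [18,25) fires=2
i=12 t=27 v=9: → [24,31); WM=26

11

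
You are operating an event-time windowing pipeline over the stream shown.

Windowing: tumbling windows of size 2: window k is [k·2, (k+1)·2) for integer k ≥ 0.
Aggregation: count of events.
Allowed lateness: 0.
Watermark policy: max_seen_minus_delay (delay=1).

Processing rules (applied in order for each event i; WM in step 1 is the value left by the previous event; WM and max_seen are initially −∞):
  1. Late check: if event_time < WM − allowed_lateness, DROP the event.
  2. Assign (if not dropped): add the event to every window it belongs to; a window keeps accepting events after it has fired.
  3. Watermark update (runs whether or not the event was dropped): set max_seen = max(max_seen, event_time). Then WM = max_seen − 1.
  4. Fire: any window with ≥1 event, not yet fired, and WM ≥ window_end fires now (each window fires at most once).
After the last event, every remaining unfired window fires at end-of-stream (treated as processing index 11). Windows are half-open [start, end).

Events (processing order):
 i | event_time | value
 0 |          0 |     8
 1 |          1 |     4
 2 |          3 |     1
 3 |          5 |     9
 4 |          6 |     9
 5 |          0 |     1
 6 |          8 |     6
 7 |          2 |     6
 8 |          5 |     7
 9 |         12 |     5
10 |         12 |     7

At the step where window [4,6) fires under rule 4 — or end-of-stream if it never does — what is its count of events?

1

i=0 t=0 v=8: → [0,2); WM=-1
i=1 t=1 v=4: → [0,2); WM=0
i=2 t=3 v=1: → [2,4); WM=2; [0,2) fires=2
i=3 t=5 v=9: → [4,6); WM=4; [2,4) fires=1
i=4 t=6 v=9: → [6,8); WM=5
i=5 t=0 v=1: DROP (t<5-0); WM=5
i=6 t=8 v=6: → [8,10); WM=7; [4,6) fires=1
i=7 t=2 v=6: DROP (t<7-0); WM=7
i=8 t=5 v=7: DROP (t<7-0); WM=7
i=9 t=12 v=5: → [12,14); WM=11; [6,8) fires=1 [8,10) fires=1
i=10 t=12 v=7: → [12,14); WM=11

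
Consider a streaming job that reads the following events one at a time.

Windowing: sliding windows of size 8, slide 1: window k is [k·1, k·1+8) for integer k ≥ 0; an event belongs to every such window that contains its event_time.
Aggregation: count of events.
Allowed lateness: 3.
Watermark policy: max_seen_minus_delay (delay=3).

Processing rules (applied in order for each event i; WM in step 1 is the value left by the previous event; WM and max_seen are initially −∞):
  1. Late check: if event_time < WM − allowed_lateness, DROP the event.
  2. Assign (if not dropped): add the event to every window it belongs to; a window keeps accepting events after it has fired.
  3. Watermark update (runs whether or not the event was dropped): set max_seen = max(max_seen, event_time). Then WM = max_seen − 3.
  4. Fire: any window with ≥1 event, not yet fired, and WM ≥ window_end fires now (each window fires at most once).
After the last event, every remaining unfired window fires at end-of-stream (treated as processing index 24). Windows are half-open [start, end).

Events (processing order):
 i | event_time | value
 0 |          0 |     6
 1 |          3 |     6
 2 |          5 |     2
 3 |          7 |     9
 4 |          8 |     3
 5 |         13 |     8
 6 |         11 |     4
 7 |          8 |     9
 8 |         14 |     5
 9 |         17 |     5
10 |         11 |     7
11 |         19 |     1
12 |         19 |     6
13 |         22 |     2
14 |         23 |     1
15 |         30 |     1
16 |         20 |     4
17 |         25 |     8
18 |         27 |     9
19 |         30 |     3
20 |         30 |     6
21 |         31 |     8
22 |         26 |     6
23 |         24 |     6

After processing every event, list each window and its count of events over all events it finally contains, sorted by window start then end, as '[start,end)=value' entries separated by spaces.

i=0 t=0 v=6: → [0,8); WM=-3
i=1 t=3 v=6: → [3,11),[2,10),[1,9),[0,8); WM=0
i=2 t=5 v=2: → [5,13),[4,12),[3,11),[2,10),[1,9),[0,8); WM=2
i=3 t=7 v=9: → [7,15),[6,14),[5,13),[4,12),[3,11),[2,10),[1,9),[0,8); WM=4
i=4 t=8 v=3: → [8,16),[7,15),[6,14),[5,13),[4,12),[3,11),[2,10),[1,9); WM=5
i=5 t=13 v=8: → [13,21),[12,20),[11,19),[10,18),[9,17),[8,16),[7,15),[6,14); WM=10; [0,8) fires=4 [1,9) fires=4 [2,10) fires=4
i=6 t=11 v=4: → [11,19),[10,18),[9,17),[8,16),[7,15),[6,14),[5,13),[4,12); WM=10
i=7 t=8 v=9: → [8,16),[7,15),[6,14),[5,13),[4,12),[3,11),[2,10),[1,9); WM=10
i=8 t=14 v=5: → [14,22),[13,21),[12,20),[11,19),[10,18),[9,17),[8,16),[7,15); WM=11; [3,11) fires=5
i=9 t=17 v=5: → [17,25),[16,24),[15,23),[14,22),[13,21),[12,20),[11,19),[10,18); WM=14; [4,12) fires=5 [5,13) fires=5 [6,14) fires=5
i=10 t=11 v=7: → [11,19),[10,18),[9,17),[8,16),[7,15),[6,14),[5,13),[4,12); WM=14
i=11 t=19 v=1: → [19,27),[18,26),[17,25),[16,24),[15,23),[14,22),[13,21),[12,20); WM=16; [7,15) fires=7 [8,16) fires=6
i=12 t=19 v=6: → [19,27),[18,26),[17,25),[16,24),[15,23),[14,22),[13,21),[12,20); WM=16
i=13 t=22 v=2: → [22,30),[21,29),[20,28),[19,27),[18,26),[17,25),[16,24),[15,23); WM=19; [9,17) fires=4 [10,18) fires=5 [11,19) fires=5
i=14 t=23 v=1: → [23,31),[22,30),[21,29),[20,28),[19,27),[18,26),[17,25),[16,24); WM=20; [12,20) fires=5
i=15 t=30 v=1: → [30,38),[29,37),[28,36),[27,35),[26,34),[25,33),[24,32),[23,31); WM=27; [13,21) fires=5 [14,22) fires=4 [15,23) fires=4 [16,24) fires=5 [17,25) fires=5 [18,26) fires=4 [19,27) fires=4
i=16 t=20 v=4: DROP (t<27-3); WM=27
i=17 t=25 v=8: → [25,33),[24,32),[23,31),[22,30),[21,29),[20,28),[19,27),[18,26); WM=27
i=18 t=27 v=9: → [27,35),[26,34),[25,33),[24,32),[23,31),[22,30),[21,29),[20,28); WM=27
i=19 t=30 v=3: → [30,38),[29,37),[28,36),[27,35),[26,34),[25,33),[24,32),[23,31); WM=27
i=20 t=30 v=6: → [30,38),[29,37),[28,36),[27,35),[26,34),[25,33),[24,32),[23,31); WM=27
i=21 t=31 v=8: → [31,39),[30,38),[29,37),[28,36),[27,35),[26,34),[25,33),[24,32); WM=28; [20,28) fires=4
i=22 t=26 v=6: → [26,34),[25,33),[24,32),[23,31),[22,30),[21,29),[20,28),[19,27); WM=28
i=23 t=24 v=6: DROP (t<28-3); WM=28

[0,8)=4 [1,9)=5 [2,10)=5 [3,11)=5 [4,12)=6 [5,13)=6 [6,14)=6 [7,15)=7 [8,16)=6 [9,17)=4 [10,18)=5 [11,19)=5 [12,20)=5 [13,21)=5 [14,22)=4 [15,23)=4 [16,24)=5 [17,25)=5 [18,26)=5 [19,27)=6 [20,28)=5 [21,29)=5 [22,30)=5 [23,31)=7 [24,32)=7 [25,33)=7 [26,34)=6 [27,35)=5 [28,36)=4 [29,37)=4 [30,38)=4 [31,39)=1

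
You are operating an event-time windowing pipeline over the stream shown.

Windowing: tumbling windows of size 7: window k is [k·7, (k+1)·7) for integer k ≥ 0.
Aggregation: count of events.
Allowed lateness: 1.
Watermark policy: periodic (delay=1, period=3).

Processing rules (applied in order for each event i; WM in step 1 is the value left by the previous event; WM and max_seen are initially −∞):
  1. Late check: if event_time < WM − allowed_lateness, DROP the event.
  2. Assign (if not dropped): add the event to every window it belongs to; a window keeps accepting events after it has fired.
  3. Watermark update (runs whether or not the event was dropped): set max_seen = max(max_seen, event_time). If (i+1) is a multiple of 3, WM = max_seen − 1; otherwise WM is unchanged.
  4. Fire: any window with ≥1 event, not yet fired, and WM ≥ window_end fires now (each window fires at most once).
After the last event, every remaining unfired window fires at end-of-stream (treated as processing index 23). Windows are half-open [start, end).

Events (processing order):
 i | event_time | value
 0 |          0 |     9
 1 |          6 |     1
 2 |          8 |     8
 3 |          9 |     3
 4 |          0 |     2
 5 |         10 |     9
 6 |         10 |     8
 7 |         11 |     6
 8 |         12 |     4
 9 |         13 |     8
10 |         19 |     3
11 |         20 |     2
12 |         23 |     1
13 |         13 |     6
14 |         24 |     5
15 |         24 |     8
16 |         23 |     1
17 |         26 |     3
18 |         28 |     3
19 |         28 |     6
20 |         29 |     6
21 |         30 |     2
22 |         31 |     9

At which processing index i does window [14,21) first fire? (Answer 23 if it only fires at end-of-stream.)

i=0 t=0 v=9: → [0,7); WM=−∞
i=1 t=6 v=1: → [0,7); WM=−∞
i=2 t=8 v=8: → [7,14); WM=7; [0,7) fires=2
i=3 t=9 v=3: → [7,14); WM=7
i=4 t=0 v=2: DROP (t<7-1); WM=7
i=5 t=10 v=9: → [7,14); WM=9
i=6 t=10 v=8: → [7,14); WM=9
i=7 t=11 v=6: → [7,14); WM=9
i=8 t=12 v=4: → [7,14); WM=11
i=9 t=13 v=8: → [7,14); WM=11
i=10 t=19 v=3: → [14,21); WM=11
i=11 t=20 v=2: → [14,21); WM=19; [7,14) fires=7
i=12 t=23 v=1: → [21,28); WM=19
i=13 t=13 v=6: DROP (t<19-1); WM=19
i=14 t=24 v=5: → [21,28); WM=23; [14,21) fires=2
i=15 t=24 v=8: → [21,28); WM=23
i=16 t=23 v=1: → [21,28); WM=23
i=17 t=26 v=3: → [21,28); WM=25
i=18 t=28 v=3: → [28,35); WM=25
i=19 t=28 v=6: → [28,35); WM=25
i=20 t=29 v=6: → [28,35); WM=28; [21,28) fires=5
i=21 t=30 v=2: → [28,35); WM=28
i=22 t=31 v=9: → [28,35); WM=28

14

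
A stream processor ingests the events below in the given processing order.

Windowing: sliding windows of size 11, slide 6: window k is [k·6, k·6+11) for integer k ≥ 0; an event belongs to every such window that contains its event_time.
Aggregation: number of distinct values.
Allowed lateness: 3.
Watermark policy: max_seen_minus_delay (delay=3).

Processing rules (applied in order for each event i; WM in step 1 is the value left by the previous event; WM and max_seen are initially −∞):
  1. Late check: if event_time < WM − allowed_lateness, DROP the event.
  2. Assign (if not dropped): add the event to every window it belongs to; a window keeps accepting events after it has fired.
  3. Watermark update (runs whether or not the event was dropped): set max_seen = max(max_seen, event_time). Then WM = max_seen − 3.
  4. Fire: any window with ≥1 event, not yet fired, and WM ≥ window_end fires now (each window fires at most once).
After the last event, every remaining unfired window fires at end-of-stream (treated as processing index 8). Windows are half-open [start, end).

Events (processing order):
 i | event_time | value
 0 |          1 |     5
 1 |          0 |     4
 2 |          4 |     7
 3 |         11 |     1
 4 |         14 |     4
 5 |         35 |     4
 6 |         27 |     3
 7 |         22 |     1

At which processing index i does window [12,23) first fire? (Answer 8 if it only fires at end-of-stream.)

5

i=0 t=1 v=5: → [0,11); WM=-2
i=1 t=0 v=4: → [0,11); WM=-2
i=2 t=4 v=7: → [0,11); WM=1
i=3 t=11 v=1: → [6,17); WM=8
i=4 t=14 v=4: → [12,23),[6,17); WM=11; [0,11) fires=3
i=5 t=35 v=4: → [30,41); WM=32; [6,17) fires=2 [12,23) fires=1
i=6 t=27 v=3: DROP (t<32-3); WM=32
i=7 t=22 v=1: DROP (t<32-3); WM=32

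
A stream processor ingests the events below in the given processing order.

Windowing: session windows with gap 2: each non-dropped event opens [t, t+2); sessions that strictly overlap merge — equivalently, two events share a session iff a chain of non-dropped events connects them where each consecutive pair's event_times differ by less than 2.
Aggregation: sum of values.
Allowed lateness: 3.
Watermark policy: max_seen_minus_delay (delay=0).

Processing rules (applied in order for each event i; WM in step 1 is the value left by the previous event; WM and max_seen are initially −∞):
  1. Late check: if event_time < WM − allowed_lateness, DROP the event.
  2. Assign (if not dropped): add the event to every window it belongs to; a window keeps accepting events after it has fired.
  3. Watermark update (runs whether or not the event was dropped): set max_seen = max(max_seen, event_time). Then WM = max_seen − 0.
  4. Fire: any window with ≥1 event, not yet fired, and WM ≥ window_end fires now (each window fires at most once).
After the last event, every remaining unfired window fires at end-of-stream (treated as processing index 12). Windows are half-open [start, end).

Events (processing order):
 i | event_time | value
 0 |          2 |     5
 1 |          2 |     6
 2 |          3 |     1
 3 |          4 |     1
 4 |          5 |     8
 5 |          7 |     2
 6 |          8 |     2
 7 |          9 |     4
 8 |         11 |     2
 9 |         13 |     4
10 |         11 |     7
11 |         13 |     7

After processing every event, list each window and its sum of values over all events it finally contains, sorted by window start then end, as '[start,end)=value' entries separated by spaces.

i=0 t=2 v=5: → [2,4); WM=2
i=1 t=2 v=6: → [2,4); WM=2
i=2 t=3 v=1: → [2,5); WM=3
i=3 t=4 v=1: → [2,6); WM=4
i=4 t=5 v=8: → [2,7); WM=5
i=5 t=7 v=2: → [7,9); WM=7
i=6 t=8 v=2: → [7,10); WM=8
i=7 t=9 v=4: → [7,11); WM=9
i=8 t=11 v=2: → [11,13); WM=11
i=9 t=13 v=4: → [13,15); WM=13
i=10 t=11 v=7: → [11,13); WM=13
i=11 t=13 v=7: → [13,15); WM=13

[2,7)=21 [7,11)=8 [11,13)=9 [13,15)=11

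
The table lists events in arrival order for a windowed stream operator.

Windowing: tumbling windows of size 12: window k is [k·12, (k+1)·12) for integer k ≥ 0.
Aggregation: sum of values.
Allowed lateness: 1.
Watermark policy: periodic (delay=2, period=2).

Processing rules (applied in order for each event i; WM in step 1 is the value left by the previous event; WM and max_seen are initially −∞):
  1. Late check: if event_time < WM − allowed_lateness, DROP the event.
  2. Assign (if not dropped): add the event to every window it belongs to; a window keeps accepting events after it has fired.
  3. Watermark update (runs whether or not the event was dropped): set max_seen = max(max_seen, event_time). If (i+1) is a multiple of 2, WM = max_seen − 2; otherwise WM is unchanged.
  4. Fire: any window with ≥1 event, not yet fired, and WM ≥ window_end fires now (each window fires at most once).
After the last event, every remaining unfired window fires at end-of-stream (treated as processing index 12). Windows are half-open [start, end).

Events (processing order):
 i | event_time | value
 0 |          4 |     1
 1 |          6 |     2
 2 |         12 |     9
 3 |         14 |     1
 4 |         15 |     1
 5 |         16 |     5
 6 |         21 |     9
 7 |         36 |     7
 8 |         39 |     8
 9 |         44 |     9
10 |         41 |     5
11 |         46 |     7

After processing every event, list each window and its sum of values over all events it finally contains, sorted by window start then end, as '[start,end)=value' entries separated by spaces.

[0,12)=3 [12,24)=25 [36,48)=36

i=0 t=4 v=1: → [0,12); WM=−∞
i=1 t=6 v=2: → [0,12); WM=4
i=2 t=12 v=9: → [12,24); WM=4
i=3 t=14 v=1: → [12,24); WM=12; [0,12) fires=3
i=4 t=15 v=1: → [12,24); WM=12
i=5 t=16 v=5: → [12,24); WM=14
i=6 t=21 v=9: → [12,24); WM=14
i=7 t=36 v=7: → [36,48); WM=34; [12,24) fires=25
i=8 t=39 v=8: → [36,48); WM=34
i=9 t=44 v=9: → [36,48); WM=42
i=10 t=41 v=5: → [36,48); WM=42
i=11 t=46 v=7: → [36,48); WM=44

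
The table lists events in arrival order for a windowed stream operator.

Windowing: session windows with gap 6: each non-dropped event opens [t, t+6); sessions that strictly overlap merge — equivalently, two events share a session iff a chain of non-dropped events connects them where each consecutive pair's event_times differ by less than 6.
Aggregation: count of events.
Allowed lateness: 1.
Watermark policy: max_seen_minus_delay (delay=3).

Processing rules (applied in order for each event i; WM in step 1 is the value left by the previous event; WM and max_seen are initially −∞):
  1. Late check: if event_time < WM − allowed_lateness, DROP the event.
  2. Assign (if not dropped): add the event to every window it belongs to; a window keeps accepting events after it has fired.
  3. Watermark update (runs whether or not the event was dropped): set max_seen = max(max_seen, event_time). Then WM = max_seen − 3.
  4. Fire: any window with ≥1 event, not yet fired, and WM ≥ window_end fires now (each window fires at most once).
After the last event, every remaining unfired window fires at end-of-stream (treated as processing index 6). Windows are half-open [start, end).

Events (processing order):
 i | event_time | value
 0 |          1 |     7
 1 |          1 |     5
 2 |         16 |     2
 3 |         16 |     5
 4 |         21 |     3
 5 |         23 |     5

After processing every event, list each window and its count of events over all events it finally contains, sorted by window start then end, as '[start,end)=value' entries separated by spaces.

i=0 t=1 v=7: → [1,7); WM=-2
i=1 t=1 v=5: → [1,7); WM=-2
i=2 t=16 v=2: → [16,22); WM=13
i=3 t=16 v=5: → [16,22); WM=13
i=4 t=21 v=3: → [16,27); WM=18
i=5 t=23 v=5: → [16,29); WM=20

[1,7)=2 [16,29)=4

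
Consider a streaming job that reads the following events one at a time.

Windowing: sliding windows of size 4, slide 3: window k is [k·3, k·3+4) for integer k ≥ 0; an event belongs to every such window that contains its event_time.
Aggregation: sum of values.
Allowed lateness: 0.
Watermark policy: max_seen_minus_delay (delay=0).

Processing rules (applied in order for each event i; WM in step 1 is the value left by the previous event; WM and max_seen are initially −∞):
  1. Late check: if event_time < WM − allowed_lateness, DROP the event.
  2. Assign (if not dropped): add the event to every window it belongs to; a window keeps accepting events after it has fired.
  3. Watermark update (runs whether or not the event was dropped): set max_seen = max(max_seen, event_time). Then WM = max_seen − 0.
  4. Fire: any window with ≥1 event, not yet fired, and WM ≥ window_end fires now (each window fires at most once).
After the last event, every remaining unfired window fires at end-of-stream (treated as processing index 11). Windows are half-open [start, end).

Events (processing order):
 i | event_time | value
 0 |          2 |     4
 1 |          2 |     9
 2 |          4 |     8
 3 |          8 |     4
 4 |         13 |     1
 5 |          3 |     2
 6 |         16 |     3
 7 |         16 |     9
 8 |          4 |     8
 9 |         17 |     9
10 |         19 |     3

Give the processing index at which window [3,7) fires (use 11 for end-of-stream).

3

i=0 t=2 v=4: → [0,4); WM=2
i=1 t=2 v=9: → [0,4); WM=2
i=2 t=4 v=8: → [3,7); WM=4; [0,4) fires=13
i=3 t=8 v=4: → [6,10); WM=8; [3,7) fires=8
i=4 t=13 v=1: → [12,16); WM=13; [6,10) fires=4
i=5 t=3 v=2: DROP (t<13-0); WM=13
i=6 t=16 v=3: → [15,19); WM=16; [12,16) fires=1
i=7 t=16 v=9: → [15,19); WM=16
i=8 t=4 v=8: DROP (t<16-0); WM=16
i=9 t=17 v=9: → [15,19); WM=17
i=10 t=19 v=3: → [18,22); WM=19; [15,19) fires=21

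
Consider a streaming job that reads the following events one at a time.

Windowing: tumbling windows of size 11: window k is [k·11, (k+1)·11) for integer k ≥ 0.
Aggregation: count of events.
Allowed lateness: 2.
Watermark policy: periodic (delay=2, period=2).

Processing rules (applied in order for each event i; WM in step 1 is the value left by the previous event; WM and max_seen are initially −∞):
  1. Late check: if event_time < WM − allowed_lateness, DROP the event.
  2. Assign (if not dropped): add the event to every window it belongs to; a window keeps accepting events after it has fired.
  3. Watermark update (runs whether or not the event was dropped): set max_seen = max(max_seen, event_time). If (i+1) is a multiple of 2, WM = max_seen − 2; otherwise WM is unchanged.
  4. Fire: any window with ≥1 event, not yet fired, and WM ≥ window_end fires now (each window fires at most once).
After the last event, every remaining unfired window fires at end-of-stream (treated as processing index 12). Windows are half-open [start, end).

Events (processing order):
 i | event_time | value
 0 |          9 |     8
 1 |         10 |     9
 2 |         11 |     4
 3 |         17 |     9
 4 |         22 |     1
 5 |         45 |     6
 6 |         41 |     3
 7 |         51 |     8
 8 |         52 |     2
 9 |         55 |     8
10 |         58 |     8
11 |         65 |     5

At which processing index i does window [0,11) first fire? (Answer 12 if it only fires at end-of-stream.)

i=0 t=9 v=8: → [0,11); WM=−∞
i=1 t=10 v=9: → [0,11); WM=8
i=2 t=11 v=4: → [11,22); WM=8
i=3 t=17 v=9: → [11,22); WM=15; [0,11) fires=2
i=4 t=22 v=1: → [22,33); WM=15
i=5 t=45 v=6: → [44,55); WM=43; [11,22) fires=2 [22,33) fires=1
i=6 t=41 v=3: → [33,44); WM=43
i=7 t=51 v=8: → [44,55); WM=49; [33,44) fires=1
i=8 t=52 v=2: → [44,55); WM=49
i=9 t=55 v=8: → [55,66); WM=53
i=10 t=58 v=8: → [55,66); WM=53
i=11 t=65 v=5: → [55,66); WM=63; [44,55) fires=3

3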